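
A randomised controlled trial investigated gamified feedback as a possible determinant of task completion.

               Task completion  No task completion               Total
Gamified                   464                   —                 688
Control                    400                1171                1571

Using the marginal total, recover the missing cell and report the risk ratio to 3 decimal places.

2.649

The missing cell is in the exposed row: 688 − 464 = 224.
So a = 464, b = 224, c = 400, d = 1171.
RR = [a/(a+b)] / [c/(c+d)] = (464/688) / (400/1571) = 0.67442/0.25461 = 2.64878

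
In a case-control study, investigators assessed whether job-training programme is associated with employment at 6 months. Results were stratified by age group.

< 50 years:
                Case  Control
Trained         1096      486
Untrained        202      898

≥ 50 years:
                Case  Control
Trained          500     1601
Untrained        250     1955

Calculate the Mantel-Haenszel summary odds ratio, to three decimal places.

4.585

OR_MH = Σ(aᵢdᵢ/nᵢ) / Σ(bᵢcᵢ/nᵢ), where nᵢ is the stratum total.
Stratum 1 (< 50 years): n = 2682; a·d/n = 1096·898/2682 = 366.9679; b·c/n = 486·202/2682 = 36.6040
Stratum 2 (≥ 50 years): n = 4306; a·d/n = 500·1955/4306 = 227.0088; b·c/n = 1601·250/4306 = 92.9517
OR_MH = (366.9679 + 227.0088) / (36.6040 + 92.9517) = 593.9768 / 129.5557 = 4.58472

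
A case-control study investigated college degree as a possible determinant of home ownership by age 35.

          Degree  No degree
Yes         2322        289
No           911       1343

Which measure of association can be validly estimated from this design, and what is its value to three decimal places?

11.845

Reading the table with exposure as columns: a = 2322 (Degree, case), b = 911 (Degree, non-case), c = 289 (No degree, case), d = 1343.
This is a case-control study: participants were sampled on outcome status, so risks in the source population cannot be estimated directly — relative risk is not valid here. The odds ratio is the appropriate measure.
OR = (a·d)/(b·c) = (2322 × 1343) / (911 × 289) = 3118446 / 263279 = 11.84464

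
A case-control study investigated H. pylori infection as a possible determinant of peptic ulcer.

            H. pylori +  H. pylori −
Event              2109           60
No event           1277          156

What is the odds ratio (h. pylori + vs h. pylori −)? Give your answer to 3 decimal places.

4.294

Reading the table with exposure as columns: a = 2109 (H. pylori +, case), b = 1277 (H. pylori +, non-case), c = 60 (H. pylori −, case), d = 156.
OR = (a·d)/(b·c) = (2109 × 156) / (1277 × 60) = 329004 / 76620 = 4.29397
The odds of peptic ulcer are about 4.29 times as high in the h. pylori + group.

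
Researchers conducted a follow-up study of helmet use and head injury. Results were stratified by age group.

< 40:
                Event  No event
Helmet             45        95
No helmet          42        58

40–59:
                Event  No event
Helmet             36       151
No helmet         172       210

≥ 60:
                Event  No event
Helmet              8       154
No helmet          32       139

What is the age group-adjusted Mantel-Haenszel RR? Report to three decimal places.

RR_MH = Σ(aᵢ·n₀ᵢ/nᵢ) / Σ(cᵢ·n₁ᵢ/nᵢ), with n₁ᵢ = aᵢ+bᵢ (exposed), n₀ᵢ = cᵢ+dᵢ (unexposed), nᵢ = n₁ᵢ+n₀ᵢ.
Stratum 1 (< 40): n₁ = 140, n₀ = 100, n = 240; a·n₀/n = 45·100/240 = 18.7500; c·n₁/n = 42·140/240 = 24.5000
Stratum 2 (40–59): n₁ = 187, n₀ = 382, n = 569; a·n₀/n = 36·382/569 = 24.1687; c·n₁/n = 172·187/569 = 56.5272
Stratum 3 (≥ 60): n₁ = 162, n₀ = 171, n = 333; a·n₀/n = 8·171/333 = 4.1081; c·n₁/n = 32·162/333 = 15.5676
RR_MH = (18.7500 + 24.1687 + 4.1081) / (24.5000 + 56.5272 + 15.5676) = 47.0268 / 96.5948 = 0.48685

0.487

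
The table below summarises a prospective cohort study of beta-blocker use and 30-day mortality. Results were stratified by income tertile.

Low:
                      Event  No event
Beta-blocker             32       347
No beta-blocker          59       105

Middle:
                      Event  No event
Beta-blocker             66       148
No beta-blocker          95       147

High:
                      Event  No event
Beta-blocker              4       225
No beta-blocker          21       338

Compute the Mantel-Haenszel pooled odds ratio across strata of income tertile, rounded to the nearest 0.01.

OR_MH = Σ(aᵢdᵢ/nᵢ) / Σ(bᵢcᵢ/nᵢ), where nᵢ is the stratum total.
Stratum 1 (Low): n = 543; a·d/n = 32·105/543 = 6.1878; b·c/n = 347·59/543 = 37.7035
Stratum 2 (Middle): n = 456; a·d/n = 66·147/456 = 21.2763; b·c/n = 148·95/456 = 30.8333
Stratum 3 (High): n = 588; a·d/n = 4·338/588 = 2.2993; b·c/n = 225·21/588 = 8.0357
OR_MH = (6.1878 + 21.2763 + 2.2993) / (37.7035 + 30.8333 + 8.0357) = 29.7635 / 76.5725 = 0.38870

0.39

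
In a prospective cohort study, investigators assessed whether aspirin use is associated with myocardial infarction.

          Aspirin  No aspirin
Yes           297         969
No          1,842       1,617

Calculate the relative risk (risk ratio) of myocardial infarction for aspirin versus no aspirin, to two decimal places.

Reading the table with exposure as columns: a = 297 (Aspirin, case), b = 1842 (Aspirin, non-case), c = 969 (No aspirin, case), d = 1617.
Risk in exposed = 297/2139 = 0.13885; risk in unexposed = 969/2586 = 0.37471.
RR = 0.13885 / 0.37471 = 0.37055
The risk is 63% lower among the exposed than among the unexposed.

0.37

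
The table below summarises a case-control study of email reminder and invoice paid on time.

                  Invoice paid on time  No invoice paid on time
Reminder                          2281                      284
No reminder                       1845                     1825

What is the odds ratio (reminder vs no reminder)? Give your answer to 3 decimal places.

7.945

Cells: a = 2281, b = 284, c = 1845, d = 1825.
OR = (a·d)/(b·c) = (2281 × 1825) / (284 × 1845) = 4162825 / 523980 = 7.94463
The odds of invoice paid on time are about 7.94 times as high in the reminder group.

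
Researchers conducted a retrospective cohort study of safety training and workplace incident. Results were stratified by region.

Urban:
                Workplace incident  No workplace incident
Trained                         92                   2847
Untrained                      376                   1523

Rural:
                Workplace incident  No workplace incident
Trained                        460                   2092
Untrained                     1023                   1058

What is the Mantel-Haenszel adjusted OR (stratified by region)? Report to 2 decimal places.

0.20

OR_MH = Σ(aᵢdᵢ/nᵢ) / Σ(bᵢcᵢ/nᵢ), where nᵢ is the stratum total.
Stratum 1 (Urban): n = 4838; a·d/n = 92·1523/4838 = 28.9616; b·c/n = 2847·376/4838 = 221.2633
Stratum 2 (Rural): n = 4633; a·d/n = 460·1058/4633 = 105.0464; b·c/n = 2092·1023/4633 = 461.9288
OR_MH = (28.9616 + 105.0464) / (221.2633 + 461.9288) = 134.0080 / 683.1921 = 0.19615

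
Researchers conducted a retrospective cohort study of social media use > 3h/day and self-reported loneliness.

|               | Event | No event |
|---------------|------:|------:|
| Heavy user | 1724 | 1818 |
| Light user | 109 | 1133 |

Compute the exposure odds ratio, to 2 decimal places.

9.86

Cells: a = 1724, b = 1818, c = 109, d = 1133.
OR = (a·d)/(b·c) = (1724 × 1133) / (1818 × 109) = 1953292 / 198162 = 9.85705
The odds of self-reported loneliness are about 9.86 times as high in the heavy user group.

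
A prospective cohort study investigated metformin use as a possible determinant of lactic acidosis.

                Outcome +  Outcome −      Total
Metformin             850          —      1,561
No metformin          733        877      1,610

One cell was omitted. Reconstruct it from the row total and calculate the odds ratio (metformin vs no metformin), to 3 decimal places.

1.430

The missing cell is in the exposed row: 1561 − 850 = 711.
So a = 850, b = 711, c = 733, d = 877.
OR = (a·d)/(b·c) = (850 × 877) / (711 × 733) = 745450 / 521163 = 1.43036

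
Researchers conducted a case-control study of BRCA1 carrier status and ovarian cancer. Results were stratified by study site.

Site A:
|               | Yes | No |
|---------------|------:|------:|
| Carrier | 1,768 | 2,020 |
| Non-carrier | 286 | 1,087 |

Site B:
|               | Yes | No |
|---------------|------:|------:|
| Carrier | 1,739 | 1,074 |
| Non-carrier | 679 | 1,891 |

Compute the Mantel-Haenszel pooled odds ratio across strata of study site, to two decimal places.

3.97

OR_MH = Σ(aᵢdᵢ/nᵢ) / Σ(bᵢcᵢ/nᵢ), where nᵢ is the stratum total.
Stratum 1 (Site A): n = 5161; a·d/n = 1768·1087/5161 = 372.3728; b·c/n = 2020·286/5161 = 111.9395
Stratum 2 (Site B): n = 5383; a·d/n = 1739·1891/5383 = 610.8952; b·c/n = 1074·679/5383 = 135.4720
OR_MH = (372.3728 + 610.8952) / (111.9395 + 135.4720) = 983.2680 / 247.4116 = 3.97422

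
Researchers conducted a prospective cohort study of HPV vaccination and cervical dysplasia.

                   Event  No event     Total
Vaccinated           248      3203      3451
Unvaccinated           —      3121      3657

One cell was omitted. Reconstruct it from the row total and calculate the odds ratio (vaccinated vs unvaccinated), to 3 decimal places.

The missing cell is in the unexposed row: 3657 − 3121 = 536.
So a = 248, b = 3203, c = 536, d = 3121.
OR = (a·d)/(b·c) = (248 × 3121) / (3203 × 536) = 774008 / 1716808 = 0.45084

0.451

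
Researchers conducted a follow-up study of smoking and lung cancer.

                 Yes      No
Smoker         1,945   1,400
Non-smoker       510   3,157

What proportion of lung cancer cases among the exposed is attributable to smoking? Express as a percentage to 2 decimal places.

Cells: a = 1945, b = 1400, c = 510, d = 3157.
Risk in exposed = 1945/3345 = 0.58146; risk in unexposed = 510/3667 = 0.13908.
RR = 0.58146/0.13908 = 4.18085
AR% = (RR − 1)/RR × 100 = (4.18085 − 1)/4.18085 × 100 = 76.0814%

76.08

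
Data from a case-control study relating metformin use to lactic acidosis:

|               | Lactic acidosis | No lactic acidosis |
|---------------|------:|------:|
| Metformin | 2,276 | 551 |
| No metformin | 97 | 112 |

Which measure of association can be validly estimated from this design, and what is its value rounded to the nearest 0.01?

4.77

Cells: a = 2276, b = 551, c = 97, d = 112.
This is a case-control study: participants were sampled on outcome status, so risks in the source population cannot be estimated directly — relative risk is not valid here. The odds ratio is the appropriate measure.
OR = (a·d)/(b·c) = (2276 × 112) / (551 × 97) = 254912 / 53447 = 4.76944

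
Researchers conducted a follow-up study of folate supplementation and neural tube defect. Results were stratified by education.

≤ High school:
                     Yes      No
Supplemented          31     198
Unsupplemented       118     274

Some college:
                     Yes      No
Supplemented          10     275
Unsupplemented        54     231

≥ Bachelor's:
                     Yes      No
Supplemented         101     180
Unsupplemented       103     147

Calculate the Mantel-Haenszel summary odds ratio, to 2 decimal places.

0.46

OR_MH = Σ(aᵢdᵢ/nᵢ) / Σ(bᵢcᵢ/nᵢ), where nᵢ is the stratum total.
Stratum 1 (≤ High school): n = 621; a·d/n = 31·274/621 = 13.6779; b·c/n = 198·118/621 = 37.6232
Stratum 2 (Some college): n = 570; a·d/n = 10·231/570 = 4.0526; b·c/n = 275·54/570 = 26.0526
Stratum 3 (≥ Bachelor's): n = 531; a·d/n = 101·147/531 = 27.9605; b·c/n = 180·103/531 = 34.9153
OR_MH = (13.6779 + 4.0526 + 27.9605) / (37.6232 + 26.0526 + 34.9153) = 45.6910 / 98.5911 = 0.46344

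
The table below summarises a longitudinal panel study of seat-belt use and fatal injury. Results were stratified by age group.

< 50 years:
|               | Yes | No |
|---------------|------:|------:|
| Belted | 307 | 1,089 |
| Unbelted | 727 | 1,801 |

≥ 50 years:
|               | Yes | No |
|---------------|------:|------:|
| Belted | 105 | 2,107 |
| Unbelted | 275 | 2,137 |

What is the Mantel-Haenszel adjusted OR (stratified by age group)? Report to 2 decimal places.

0.58

OR_MH = Σ(aᵢdᵢ/nᵢ) / Σ(bᵢcᵢ/nᵢ), where nᵢ is the stratum total.
Stratum 1 (< 50 years): n = 3924; a·d/n = 307·1801/3924 = 140.9039; b·c/n = 1089·727/3924 = 201.7592
Stratum 2 (≥ 50 years): n = 4624; a·d/n = 105·2137/4624 = 48.5262; b·c/n = 2107·275/4624 = 125.3082
OR_MH = (140.9039 + 48.5262) / (201.7592 + 125.3082) = 189.4301 / 327.0673 = 0.57918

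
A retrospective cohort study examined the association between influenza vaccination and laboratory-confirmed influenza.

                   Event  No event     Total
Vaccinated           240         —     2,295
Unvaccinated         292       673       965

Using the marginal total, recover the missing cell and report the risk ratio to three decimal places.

0.346

The missing cell is in the exposed row: 2295 − 240 = 2055.
So a = 240, b = 2055, c = 292, d = 673.
RR = [a/(a+b)] / [c/(c+d)] = (240/2295) / (292/965) = 0.10458/0.30259 = 0.34560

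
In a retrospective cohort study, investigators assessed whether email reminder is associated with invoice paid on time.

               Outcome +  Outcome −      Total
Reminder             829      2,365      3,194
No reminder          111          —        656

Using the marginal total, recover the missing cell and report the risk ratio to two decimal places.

The missing cell is in the unexposed row: 656 − 111 = 545.
So a = 829, b = 2365, c = 111, d = 545.
RR = [a/(a+b)] / [c/(c+d)] = (829/3194) / (111/656) = 0.25955/0.16921 = 1.53391

1.53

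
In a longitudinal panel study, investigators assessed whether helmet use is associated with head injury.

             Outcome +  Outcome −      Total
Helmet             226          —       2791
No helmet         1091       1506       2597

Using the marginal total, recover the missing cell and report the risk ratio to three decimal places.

0.193

The missing cell is in the exposed row: 2791 − 226 = 2565.
So a = 226, b = 2565, c = 1091, d = 1506.
RR = [a/(a+b)] / [c/(c+d)] = (226/2791) / (1091/2597) = 0.08097/0.42010 = 0.19275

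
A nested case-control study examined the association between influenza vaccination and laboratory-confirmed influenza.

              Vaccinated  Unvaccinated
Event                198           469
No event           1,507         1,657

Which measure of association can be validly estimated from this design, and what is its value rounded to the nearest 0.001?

Reading the table with exposure as columns: a = 198 (Vaccinated, case), b = 1507 (Vaccinated, non-case), c = 469 (Unvaccinated, case), d = 1657.
This is a nested case-control study: participants were sampled on outcome status, so risks in the source population cannot be estimated directly — relative risk is not valid here. The odds ratio is the appropriate measure.
OR = (a·d)/(b·c) = (198 × 1657) / (1507 × 469) = 328086 / 706783 = 0.46420

0.464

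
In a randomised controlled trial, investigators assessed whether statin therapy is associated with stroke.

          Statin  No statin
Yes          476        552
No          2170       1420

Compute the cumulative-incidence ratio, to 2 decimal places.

Reading the table with exposure as columns: a = 476 (Statin, case), b = 2170 (Statin, non-case), c = 552 (No statin, case), d = 1420.
Risk in exposed = 476/2646 = 0.17989; risk in unexposed = 552/1972 = 0.27992.
RR = 0.17989 / 0.27992 = 0.64267
The risk is 36% lower among the exposed than among the unexposed.

0.64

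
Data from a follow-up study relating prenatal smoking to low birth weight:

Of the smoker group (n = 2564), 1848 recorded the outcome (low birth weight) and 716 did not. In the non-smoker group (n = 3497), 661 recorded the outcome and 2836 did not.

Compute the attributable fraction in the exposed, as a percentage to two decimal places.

From the description: a = 1848, b = 716, c = 661, d = 2836.
Risk in exposed = 1848/2564 = 0.72075; risk in unexposed = 661/3497 = 0.18902.
RR = 0.72075/0.18902 = 3.81310
AR% = (RR − 1)/RR × 100 = (3.81310 − 1)/3.81310 × 100 = 73.7746%

73.77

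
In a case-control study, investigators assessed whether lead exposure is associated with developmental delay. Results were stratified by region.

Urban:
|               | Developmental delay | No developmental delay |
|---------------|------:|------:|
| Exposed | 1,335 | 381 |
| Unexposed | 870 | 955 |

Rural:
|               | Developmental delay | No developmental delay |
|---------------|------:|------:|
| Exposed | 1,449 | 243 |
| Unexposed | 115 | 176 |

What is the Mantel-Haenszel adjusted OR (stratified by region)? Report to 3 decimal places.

OR_MH = Σ(aᵢdᵢ/nᵢ) / Σ(bᵢcᵢ/nᵢ), where nᵢ is the stratum total.
Stratum 1 (Urban): n = 3541; a·d/n = 1335·955/3541 = 360.0466; b·c/n = 381·870/3541 = 93.6091
Stratum 2 (Rural): n = 1983; a·d/n = 1449·176/1983 = 128.6051; b·c/n = 243·115/1983 = 14.0923
OR_MH = (360.0466 + 128.6051) / (93.6091 + 14.0923) = 488.6517 / 107.7014 = 4.53710

4.537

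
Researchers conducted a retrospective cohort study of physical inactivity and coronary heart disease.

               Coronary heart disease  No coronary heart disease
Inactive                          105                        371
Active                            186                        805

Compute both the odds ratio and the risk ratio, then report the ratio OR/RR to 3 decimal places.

Cells: a = 105, b = 371, c = 186, d = 805.
OR = (105·805)/(371·186) = 84525/69006 = 1.22489
Risk in exposed = 105/476 = 0.22059; risk in unexposed = 186/991 = 0.18769; RR = 1.17528
OR/RR = 1.22489 / 1.17528 = 1.04221
The outcome is not rare, so the OR lies further from 1 than the RR.

1.042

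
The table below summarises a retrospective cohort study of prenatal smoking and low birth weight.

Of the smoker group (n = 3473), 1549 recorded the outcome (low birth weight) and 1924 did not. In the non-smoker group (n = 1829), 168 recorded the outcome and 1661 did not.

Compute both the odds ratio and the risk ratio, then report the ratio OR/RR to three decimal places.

1.639

From the description: a = 1549, b = 1924, c = 168, d = 1661.
OR = (1549·1661)/(1924·168) = 2572889/323232 = 7.95988
Risk in exposed = 1549/3473 = 0.44601; risk in unexposed = 168/1829 = 0.09185; RR = 4.85569
OR/RR = 7.95988 / 4.85569 = 1.63929
The outcome is not rare, so the OR lies further from 1 than the RR.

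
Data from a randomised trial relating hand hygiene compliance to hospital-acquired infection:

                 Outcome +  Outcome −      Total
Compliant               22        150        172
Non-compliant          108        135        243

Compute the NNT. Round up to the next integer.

4

Risk in treated group = 22/172 = 0.12791; risk in control = 108/243 = 0.44444.
Absolute risk reduction = 0.44444 − 0.12791 = 0.31654
NNT = 1 / ARR = 1 / 0.31654 = 3.159 → round up → 4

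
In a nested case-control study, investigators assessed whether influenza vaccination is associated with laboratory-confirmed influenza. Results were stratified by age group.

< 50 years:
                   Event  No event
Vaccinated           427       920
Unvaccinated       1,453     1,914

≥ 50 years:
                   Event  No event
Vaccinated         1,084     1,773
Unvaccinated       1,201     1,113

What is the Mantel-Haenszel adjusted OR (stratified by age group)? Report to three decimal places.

0.585

OR_MH = Σ(aᵢdᵢ/nᵢ) / Σ(bᵢcᵢ/nᵢ), where nᵢ is the stratum total.
Stratum 1 (< 50 years): n = 4714; a·d/n = 427·1914/4714 = 173.3725; b·c/n = 920·1453/4714 = 283.5723
Stratum 2 (≥ 50 years): n = 5171; a·d/n = 1084·1113/5171 = 233.3189; b·c/n = 1773·1201/5171 = 411.7913
OR_MH = (173.3725 + 233.3189) / (283.5723 + 411.7913) = 406.6914 / 695.3637 = 0.58486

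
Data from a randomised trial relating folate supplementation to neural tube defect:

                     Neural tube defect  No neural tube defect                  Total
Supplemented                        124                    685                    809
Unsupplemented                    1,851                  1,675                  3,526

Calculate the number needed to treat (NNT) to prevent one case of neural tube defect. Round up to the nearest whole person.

Risk in treated group = 124/809 = 0.15328; risk in control = 1851/3526 = 0.52496.
Absolute risk reduction = 0.52496 − 0.15328 = 0.37168
NNT = 1 / ARR = 1 / 0.37168 = 2.690 → round up → 3

3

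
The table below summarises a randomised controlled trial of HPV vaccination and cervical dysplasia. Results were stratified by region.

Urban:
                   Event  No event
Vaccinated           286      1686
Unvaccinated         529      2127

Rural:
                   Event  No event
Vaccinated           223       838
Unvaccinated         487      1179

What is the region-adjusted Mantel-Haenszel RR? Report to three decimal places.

0.724

RR_MH = Σ(aᵢ·n₀ᵢ/nᵢ) / Σ(cᵢ·n₁ᵢ/nᵢ), with n₁ᵢ = aᵢ+bᵢ (exposed), n₀ᵢ = cᵢ+dᵢ (unexposed), nᵢ = n₁ᵢ+n₀ᵢ.
Stratum 1 (Urban): n₁ = 1972, n₀ = 2656, n = 4628; a·n₀/n = 286·2656/4628 = 164.1348; c·n₁/n = 529·1972/4628 = 225.4080
Stratum 2 (Rural): n₁ = 1061, n₀ = 1666, n = 2727; a·n₀/n = 223·1666/2727 = 136.2369; c·n₁/n = 487·1061/2727 = 189.4782
RR_MH = (164.1348 + 136.2369) / (225.4080 + 189.4782) = 300.3717 / 414.8861 = 0.72399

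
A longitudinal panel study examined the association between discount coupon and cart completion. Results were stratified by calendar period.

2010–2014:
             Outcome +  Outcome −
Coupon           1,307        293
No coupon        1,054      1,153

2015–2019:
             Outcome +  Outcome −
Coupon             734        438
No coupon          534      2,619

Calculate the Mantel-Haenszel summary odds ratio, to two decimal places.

OR_MH = Σ(aᵢdᵢ/nᵢ) / Σ(bᵢcᵢ/nᵢ), where nᵢ is the stratum total.
Stratum 1 (2010–2014): n = 3807; a·d/n = 1307·1153/3807 = 395.8421; b·c/n = 293·1054/3807 = 81.1195
Stratum 2 (2015–2019): n = 4325; a·d/n = 734·2619/4325 = 444.4731; b·c/n = 438·534/4325 = 54.0791
OR_MH = (395.8421 + 444.4731) / (81.1195 + 54.0791) = 840.3152 / 135.1986 = 6.21541

6.22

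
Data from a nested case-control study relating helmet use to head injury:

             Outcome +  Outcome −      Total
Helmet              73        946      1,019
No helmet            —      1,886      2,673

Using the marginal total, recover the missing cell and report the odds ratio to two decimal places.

The missing cell is in the unexposed row: 2673 − 1886 = 787.
So a = 73, b = 946, c = 787, d = 1886.
OR = (a·d)/(b·c) = (73 × 1886) / (946 × 787) = 137678 / 744502 = 0.18493

0.18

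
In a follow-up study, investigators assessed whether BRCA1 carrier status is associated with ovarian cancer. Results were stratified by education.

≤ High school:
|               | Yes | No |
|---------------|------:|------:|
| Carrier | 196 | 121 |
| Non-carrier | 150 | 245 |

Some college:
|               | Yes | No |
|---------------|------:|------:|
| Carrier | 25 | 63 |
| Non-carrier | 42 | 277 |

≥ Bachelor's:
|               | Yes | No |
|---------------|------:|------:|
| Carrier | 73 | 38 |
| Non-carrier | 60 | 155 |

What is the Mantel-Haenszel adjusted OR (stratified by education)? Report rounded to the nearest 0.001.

3.057

OR_MH = Σ(aᵢdᵢ/nᵢ) / Σ(bᵢcᵢ/nᵢ), where nᵢ is the stratum total.
Stratum 1 (≤ High school): n = 712; a·d/n = 196·245/712 = 67.4438; b·c/n = 121·150/712 = 25.4916
Stratum 2 (Some college): n = 407; a·d/n = 25·277/407 = 17.0147; b·c/n = 63·42/407 = 6.5012
Stratum 3 (≥ Bachelor's): n = 326; a·d/n = 73·155/326 = 34.7086; b·c/n = 38·60/326 = 6.9939
OR_MH = (67.4438 + 17.0147 + 34.7086) / (25.4916 + 6.5012 + 6.9939) = 119.1672 / 38.9867 = 3.05661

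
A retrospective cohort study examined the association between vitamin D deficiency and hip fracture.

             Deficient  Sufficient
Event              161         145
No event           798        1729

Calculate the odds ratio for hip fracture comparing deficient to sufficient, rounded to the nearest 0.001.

2.406

Reading the table with exposure as columns: a = 161 (Deficient, case), b = 798 (Deficient, non-case), c = 145 (Sufficient, case), d = 1729.
OR = (a·d)/(b·c) = (161 × 1729) / (798 × 145) = 278369 / 115710 = 2.40575
The odds of hip fracture are about 2.41 times as high in the deficient group.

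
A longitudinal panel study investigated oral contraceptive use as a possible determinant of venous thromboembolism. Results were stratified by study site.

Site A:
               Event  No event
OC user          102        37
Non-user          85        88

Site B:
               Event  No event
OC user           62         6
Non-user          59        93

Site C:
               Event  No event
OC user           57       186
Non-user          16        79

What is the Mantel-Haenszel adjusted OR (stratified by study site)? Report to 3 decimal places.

3.333

OR_MH = Σ(aᵢdᵢ/nᵢ) / Σ(bᵢcᵢ/nᵢ), where nᵢ is the stratum total.
Stratum 1 (Site A): n = 312; a·d/n = 102·88/312 = 28.7692; b·c/n = 37·85/312 = 10.0801
Stratum 2 (Site B): n = 220; a·d/n = 62·93/220 = 26.2091; b·c/n = 6·59/220 = 1.6091
Stratum 3 (Site C): n = 338; a·d/n = 57·79/338 = 13.3225; b·c/n = 186·16/338 = 8.8047
OR_MH = (28.7692 + 26.2091 + 13.3225) / (10.0801 + 1.6091 + 8.8047) = 68.3008 / 20.4940 = 3.33273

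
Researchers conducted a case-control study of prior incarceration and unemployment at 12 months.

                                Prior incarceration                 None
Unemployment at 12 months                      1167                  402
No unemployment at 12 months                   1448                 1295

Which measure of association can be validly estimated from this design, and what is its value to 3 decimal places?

2.596

Reading the table with exposure as columns: a = 1167 (Prior incarceration, case), b = 1448 (Prior incarceration, non-case), c = 402 (None, case), d = 1295.
This is a case-control study: participants were sampled on outcome status, so risks in the source population cannot be estimated directly — relative risk is not valid here. The odds ratio is the appropriate measure.
OR = (a·d)/(b·c) = (1167 × 1295) / (1448 × 402) = 1511265 / 582096 = 2.59625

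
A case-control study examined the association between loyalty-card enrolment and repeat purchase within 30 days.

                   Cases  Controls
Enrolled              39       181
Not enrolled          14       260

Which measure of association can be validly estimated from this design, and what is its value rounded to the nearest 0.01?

Cells: a = 39, b = 181, c = 14, d = 260.
This is a case-control study: participants were sampled on outcome status, so risks in the source population cannot be estimated directly — relative risk is not valid here. The odds ratio is the appropriate measure.
OR = (a·d)/(b·c) = (39 × 260) / (181 × 14) = 10140 / 2534 = 4.00158

4.00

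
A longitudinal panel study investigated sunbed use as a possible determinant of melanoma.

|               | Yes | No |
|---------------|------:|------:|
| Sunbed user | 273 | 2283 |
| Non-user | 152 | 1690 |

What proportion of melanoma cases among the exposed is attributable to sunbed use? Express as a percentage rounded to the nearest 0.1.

22.7

Cells: a = 273, b = 2283, c = 152, d = 1690.
Risk in exposed = 273/2556 = 0.10681; risk in unexposed = 152/1842 = 0.08252.
RR = 0.10681/0.08252 = 1.29434
AR% = (RR − 1)/RR × 100 = (1.29434 − 1)/1.29434 × 100 = 22.7405%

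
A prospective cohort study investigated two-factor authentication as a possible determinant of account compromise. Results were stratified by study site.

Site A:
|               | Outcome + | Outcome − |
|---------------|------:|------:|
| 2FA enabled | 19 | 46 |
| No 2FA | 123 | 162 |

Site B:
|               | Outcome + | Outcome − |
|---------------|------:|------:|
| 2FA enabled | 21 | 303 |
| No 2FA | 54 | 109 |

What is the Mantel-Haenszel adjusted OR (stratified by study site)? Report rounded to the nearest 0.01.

OR_MH = Σ(aᵢdᵢ/nᵢ) / Σ(bᵢcᵢ/nᵢ), where nᵢ is the stratum total.
Stratum 1 (Site A): n = 350; a·d/n = 19·162/350 = 8.7943; b·c/n = 46·123/350 = 16.1657
Stratum 2 (Site B): n = 487; a·d/n = 21·109/487 = 4.7002; b·c/n = 303·54/487 = 33.5975
OR_MH = (8.7943 + 4.7002) / (16.1657 + 33.5975) = 13.4945 / 49.7633 = 0.27117

0.27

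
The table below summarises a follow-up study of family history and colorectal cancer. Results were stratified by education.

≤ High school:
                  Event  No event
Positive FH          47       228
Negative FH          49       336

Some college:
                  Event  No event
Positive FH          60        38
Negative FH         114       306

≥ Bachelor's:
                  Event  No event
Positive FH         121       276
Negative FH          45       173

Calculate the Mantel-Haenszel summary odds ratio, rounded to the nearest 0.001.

2.054

OR_MH = Σ(aᵢdᵢ/nᵢ) / Σ(bᵢcᵢ/nᵢ), where nᵢ is the stratum total.
Stratum 1 (≤ High school): n = 660; a·d/n = 47·336/660 = 23.9273; b·c/n = 228·49/660 = 16.9273
Stratum 2 (Some college): n = 518; a·d/n = 60·306/518 = 35.4440; b·c/n = 38·114/518 = 8.3629
Stratum 3 (≥ Bachelor's): n = 615; a·d/n = 121·173/615 = 34.0374; b·c/n = 276·45/615 = 20.1951
OR_MH = (23.9273 + 35.4440 + 34.0374) / (16.9273 + 8.3629 + 20.1951) = 93.4087 / 45.4853 = 2.05360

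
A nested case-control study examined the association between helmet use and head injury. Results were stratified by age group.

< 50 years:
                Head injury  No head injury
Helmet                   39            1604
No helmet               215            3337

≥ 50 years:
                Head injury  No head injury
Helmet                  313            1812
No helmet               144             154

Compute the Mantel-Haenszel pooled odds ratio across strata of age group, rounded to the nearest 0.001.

OR_MH = Σ(aᵢdᵢ/nᵢ) / Σ(bᵢcᵢ/nᵢ), where nᵢ is the stratum total.
Stratum 1 (< 50 years): n = 5195; a·d/n = 39·3337/5195 = 25.0516; b·c/n = 1604·215/5195 = 66.3831
Stratum 2 (≥ 50 years): n = 2423; a·d/n = 313·154/2423 = 19.8935; b·c/n = 1812·144/2423 = 107.6880
OR_MH = (25.0516 + 19.8935) / (66.3831 + 107.6880) = 44.9451 / 174.0711 = 0.25820

0.258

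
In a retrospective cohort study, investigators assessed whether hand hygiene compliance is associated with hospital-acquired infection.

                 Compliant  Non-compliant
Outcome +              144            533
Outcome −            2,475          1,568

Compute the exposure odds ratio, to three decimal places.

Reading the table with exposure as columns: a = 144 (Compliant, case), b = 2475 (Compliant, non-case), c = 533 (Non-compliant, case), d = 1568.
OR = (a·d)/(b·c) = (144 × 1568) / (2475 × 533) = 225792 / 1319175 = 0.17116
Exposure is associated with lower odds of hospital-acquired infection (OR = 0.17 < 1).

0.171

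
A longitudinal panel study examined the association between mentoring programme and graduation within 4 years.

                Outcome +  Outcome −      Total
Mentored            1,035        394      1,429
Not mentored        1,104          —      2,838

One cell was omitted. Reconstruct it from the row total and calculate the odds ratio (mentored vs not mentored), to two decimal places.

4.13

The missing cell is in the unexposed row: 2838 − 1104 = 1734.
So a = 1035, b = 394, c = 1104, d = 1734.
OR = (a·d)/(b·c) = (1035 × 1734) / (394 × 1104) = 1794690 / 434976 = 4.12595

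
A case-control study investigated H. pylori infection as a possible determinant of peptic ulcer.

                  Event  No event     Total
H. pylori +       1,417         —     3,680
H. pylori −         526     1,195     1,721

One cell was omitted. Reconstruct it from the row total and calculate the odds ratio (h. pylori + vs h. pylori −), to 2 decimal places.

1.42

The missing cell is in the exposed row: 3680 − 1417 = 2263.
So a = 1417, b = 2263, c = 526, d = 1195.
OR = (a·d)/(b·c) = (1417 × 1195) / (2263 × 526) = 1693315 / 1190338 = 1.42255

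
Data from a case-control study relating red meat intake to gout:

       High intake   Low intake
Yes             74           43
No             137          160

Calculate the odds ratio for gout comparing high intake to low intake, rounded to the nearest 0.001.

Reading the table with exposure as columns: a = 74 (High intake, case), b = 137 (High intake, non-case), c = 43 (Low intake, case), d = 160.
OR = (a·d)/(b·c) = (74 × 160) / (137 × 43) = 11840 / 5891 = 2.00985
The odds of gout are about 2.01 times as high in the high intake group.

2.010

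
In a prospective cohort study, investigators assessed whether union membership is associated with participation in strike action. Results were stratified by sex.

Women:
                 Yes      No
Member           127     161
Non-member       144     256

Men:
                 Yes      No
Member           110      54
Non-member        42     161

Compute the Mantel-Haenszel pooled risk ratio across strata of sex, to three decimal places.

RR_MH = Σ(aᵢ·n₀ᵢ/nᵢ) / Σ(cᵢ·n₁ᵢ/nᵢ), with n₁ᵢ = aᵢ+bᵢ (exposed), n₀ᵢ = cᵢ+dᵢ (unexposed), nᵢ = n₁ᵢ+n₀ᵢ.
Stratum 1 (Women): n₁ = 288, n₀ = 400, n = 688; a·n₀/n = 127·400/688 = 73.8372; c·n₁/n = 144·288/688 = 60.2791
Stratum 2 (Men): n₁ = 164, n₀ = 203, n = 367; a·n₀/n = 110·203/367 = 60.8447; c·n₁/n = 42·164/367 = 18.7684
RR_MH = (73.8372 + 60.8447) / (60.2791 + 18.7684) = 134.6819 / 79.0475 = 1.70381

1.704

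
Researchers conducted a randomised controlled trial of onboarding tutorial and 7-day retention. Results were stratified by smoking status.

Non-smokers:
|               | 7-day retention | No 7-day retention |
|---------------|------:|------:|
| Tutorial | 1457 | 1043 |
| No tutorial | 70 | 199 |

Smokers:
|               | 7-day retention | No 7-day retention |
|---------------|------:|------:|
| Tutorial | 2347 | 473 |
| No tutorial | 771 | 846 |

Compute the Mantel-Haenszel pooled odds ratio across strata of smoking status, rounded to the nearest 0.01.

OR_MH = Σ(aᵢdᵢ/nᵢ) / Σ(bᵢcᵢ/nᵢ), where nᵢ is the stratum total.
Stratum 1 (Non-smokers): n = 2769; a·d/n = 1457·199/2769 = 104.7104; b·c/n = 1043·70/2769 = 26.3669
Stratum 2 (Smokers): n = 4437; a·d/n = 2347·846/4437 = 447.5010; b·c/n = 473·771/4437 = 82.1913
OR_MH = (104.7104 + 447.5010) / (26.3669 + 82.1913) = 552.2114 / 108.5583 = 5.08677

5.09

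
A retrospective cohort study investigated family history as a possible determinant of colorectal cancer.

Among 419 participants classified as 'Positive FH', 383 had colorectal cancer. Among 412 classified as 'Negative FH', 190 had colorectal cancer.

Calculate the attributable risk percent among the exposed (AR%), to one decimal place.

49.5

From the description: a = 383, b = 36, c = 190, d = 222.
Risk in exposed = 383/419 = 0.91408; risk in unexposed = 190/412 = 0.46117.
RR = 0.91408/0.46117 = 1.98211
AR% = (RR − 1)/RR × 100 = (1.98211 − 1)/1.98211 × 100 = 49.5488%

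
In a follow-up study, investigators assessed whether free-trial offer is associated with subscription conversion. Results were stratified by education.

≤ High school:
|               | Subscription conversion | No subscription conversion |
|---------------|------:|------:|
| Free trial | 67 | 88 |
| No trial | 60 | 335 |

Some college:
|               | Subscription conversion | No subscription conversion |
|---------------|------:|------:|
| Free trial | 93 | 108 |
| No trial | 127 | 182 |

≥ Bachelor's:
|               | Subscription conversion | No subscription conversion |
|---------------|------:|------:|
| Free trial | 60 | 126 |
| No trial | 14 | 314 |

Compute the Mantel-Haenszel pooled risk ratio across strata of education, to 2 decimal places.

1.98

RR_MH = Σ(aᵢ·n₀ᵢ/nᵢ) / Σ(cᵢ·n₁ᵢ/nᵢ), with n₁ᵢ = aᵢ+bᵢ (exposed), n₀ᵢ = cᵢ+dᵢ (unexposed), nᵢ = n₁ᵢ+n₀ᵢ.
Stratum 1 (≤ High school): n₁ = 155, n₀ = 395, n = 550; a·n₀/n = 67·395/550 = 48.1182; c·n₁/n = 60·155/550 = 16.9091
Stratum 2 (Some college): n₁ = 201, n₀ = 309, n = 510; a·n₀/n = 93·309/510 = 56.3471; c·n₁/n = 127·201/510 = 50.0529
Stratum 3 (≥ Bachelor's): n₁ = 186, n₀ = 328, n = 514; a·n₀/n = 60·328/514 = 38.2879; c·n₁/n = 14·186/514 = 5.0661
RR_MH = (48.1182 + 56.3471 + 38.2879) / (16.9091 + 50.0529 + 5.0661) = 142.7532 / 72.0282 = 1.98191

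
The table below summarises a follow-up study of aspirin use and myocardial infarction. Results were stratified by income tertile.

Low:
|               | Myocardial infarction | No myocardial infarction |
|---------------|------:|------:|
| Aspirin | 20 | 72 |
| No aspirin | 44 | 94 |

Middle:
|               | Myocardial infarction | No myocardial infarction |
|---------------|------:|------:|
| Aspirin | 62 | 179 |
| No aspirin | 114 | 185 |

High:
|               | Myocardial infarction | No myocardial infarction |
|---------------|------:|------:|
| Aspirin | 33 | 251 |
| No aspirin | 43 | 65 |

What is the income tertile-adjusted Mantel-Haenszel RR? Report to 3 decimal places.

RR_MH = Σ(aᵢ·n₀ᵢ/nᵢ) / Σ(cᵢ·n₁ᵢ/nᵢ), with n₁ᵢ = aᵢ+bᵢ (exposed), n₀ᵢ = cᵢ+dᵢ (unexposed), nᵢ = n₁ᵢ+n₀ᵢ.
Stratum 1 (Low): n₁ = 92, n₀ = 138, n = 230; a·n₀/n = 20·138/230 = 12.0000; c·n₁/n = 44·92/230 = 17.6000
Stratum 2 (Middle): n₁ = 241, n₀ = 299, n = 540; a·n₀/n = 62·299/540 = 34.3296; c·n₁/n = 114·241/540 = 50.8778
Stratum 3 (High): n₁ = 284, n₀ = 108, n = 392; a·n₀/n = 33·108/392 = 9.0918; c·n₁/n = 43·284/392 = 31.1531
RR_MH = (12.0000 + 34.3296 + 9.0918) / (17.6000 + 50.8778 + 31.1531) = 55.4215 / 99.6308 = 0.55627

0.556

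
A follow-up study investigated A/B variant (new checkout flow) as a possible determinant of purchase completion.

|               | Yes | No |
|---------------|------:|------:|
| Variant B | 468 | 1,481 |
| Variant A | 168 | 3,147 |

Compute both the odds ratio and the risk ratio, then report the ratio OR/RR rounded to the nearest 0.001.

1.249

Cells: a = 468, b = 1481, c = 168, d = 3147.
OR = (468·3147)/(1481·168) = 1472796/248808 = 5.91941
Risk in exposed = 468/1949 = 0.24012; risk in unexposed = 168/3315 = 0.05068; RR = 4.73814
OR/RR = 5.91941 / 4.73814 = 1.24931
The outcome is not rare, so the OR lies further from 1 than the RR.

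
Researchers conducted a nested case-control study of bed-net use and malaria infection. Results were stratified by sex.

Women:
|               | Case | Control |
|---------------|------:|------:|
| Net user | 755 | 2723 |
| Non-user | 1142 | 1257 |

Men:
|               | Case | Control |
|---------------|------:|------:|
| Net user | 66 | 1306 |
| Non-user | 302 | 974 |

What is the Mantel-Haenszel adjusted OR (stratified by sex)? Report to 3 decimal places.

OR_MH = Σ(aᵢdᵢ/nᵢ) / Σ(bᵢcᵢ/nᵢ), where nᵢ is the stratum total.
Stratum 1 (Women): n = 5877; a·d/n = 755·1257/5877 = 161.4829; b·c/n = 2723·1142/5877 = 529.1247
Stratum 2 (Men): n = 2648; a·d/n = 66·974/2648 = 24.2764; b·c/n = 1306·302/2648 = 148.9471
OR_MH = (161.4829 + 24.2764) / (529.1247 + 148.9471) = 185.7593 / 678.0719 = 0.27395

0.274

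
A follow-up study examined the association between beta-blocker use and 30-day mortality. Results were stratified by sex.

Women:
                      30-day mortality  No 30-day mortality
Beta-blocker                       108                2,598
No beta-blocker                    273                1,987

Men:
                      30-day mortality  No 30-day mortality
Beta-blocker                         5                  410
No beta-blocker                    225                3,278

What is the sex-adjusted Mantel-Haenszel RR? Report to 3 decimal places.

RR_MH = Σ(aᵢ·n₀ᵢ/nᵢ) / Σ(cᵢ·n₁ᵢ/nᵢ), with n₁ᵢ = aᵢ+bᵢ (exposed), n₀ᵢ = cᵢ+dᵢ (unexposed), nᵢ = n₁ᵢ+n₀ᵢ.
Stratum 1 (Women): n₁ = 2706, n₀ = 2260, n = 4966; a·n₀/n = 108·2260/4966 = 49.1502; c·n₁/n = 273·2706/4966 = 148.7592
Stratum 2 (Men): n₁ = 415, n₀ = 3503, n = 3918; a·n₀/n = 5·3503/3918 = 4.4704; c·n₁/n = 225·415/3918 = 23.8323
RR_MH = (49.1502 + 4.4704) / (148.7592 + 23.8323) = 53.6206 / 172.5915 = 0.31068

0.311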